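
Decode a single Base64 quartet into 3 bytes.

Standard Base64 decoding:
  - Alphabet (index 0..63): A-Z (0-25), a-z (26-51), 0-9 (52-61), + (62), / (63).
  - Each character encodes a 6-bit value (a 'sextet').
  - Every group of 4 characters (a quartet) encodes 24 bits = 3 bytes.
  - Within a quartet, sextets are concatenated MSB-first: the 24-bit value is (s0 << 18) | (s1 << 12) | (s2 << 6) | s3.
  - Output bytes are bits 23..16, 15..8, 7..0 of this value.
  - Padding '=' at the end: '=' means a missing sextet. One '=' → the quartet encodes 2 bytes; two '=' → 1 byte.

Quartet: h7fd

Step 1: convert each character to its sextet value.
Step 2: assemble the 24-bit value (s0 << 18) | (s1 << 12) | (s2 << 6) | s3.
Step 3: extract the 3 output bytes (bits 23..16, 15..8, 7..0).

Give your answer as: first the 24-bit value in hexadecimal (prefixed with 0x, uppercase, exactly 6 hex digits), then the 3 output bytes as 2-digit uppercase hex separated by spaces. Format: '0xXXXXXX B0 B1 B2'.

Sextets: h=33, 7=59, f=31, d=29
24-bit: (33<<18) | (59<<12) | (31<<6) | 29
      = 0x840000 | 0x03B000 | 0x0007C0 | 0x00001D
      = 0x87B7DD
Bytes: (v>>16)&0xFF=87, (v>>8)&0xFF=B7, v&0xFF=DD

Answer: 0x87B7DD 87 B7 DD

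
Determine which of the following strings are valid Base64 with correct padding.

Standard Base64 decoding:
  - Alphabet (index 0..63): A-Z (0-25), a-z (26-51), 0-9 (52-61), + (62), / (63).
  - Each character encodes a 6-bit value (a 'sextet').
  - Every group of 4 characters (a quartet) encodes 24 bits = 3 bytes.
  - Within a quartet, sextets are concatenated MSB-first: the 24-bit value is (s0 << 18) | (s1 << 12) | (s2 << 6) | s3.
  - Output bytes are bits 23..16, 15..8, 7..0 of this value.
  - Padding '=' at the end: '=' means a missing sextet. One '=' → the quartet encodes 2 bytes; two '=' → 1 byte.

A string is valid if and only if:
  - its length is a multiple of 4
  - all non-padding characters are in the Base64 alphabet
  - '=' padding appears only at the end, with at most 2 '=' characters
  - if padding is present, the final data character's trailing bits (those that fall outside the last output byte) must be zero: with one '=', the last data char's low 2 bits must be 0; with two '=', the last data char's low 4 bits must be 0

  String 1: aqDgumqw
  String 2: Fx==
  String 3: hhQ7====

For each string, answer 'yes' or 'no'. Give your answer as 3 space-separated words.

Answer: yes no no

Derivation:
String 1: 'aqDgumqw' → valid
String 2: 'Fx==' → invalid (bad trailing bits)
String 3: 'hhQ7====' → invalid (4 pad chars (max 2))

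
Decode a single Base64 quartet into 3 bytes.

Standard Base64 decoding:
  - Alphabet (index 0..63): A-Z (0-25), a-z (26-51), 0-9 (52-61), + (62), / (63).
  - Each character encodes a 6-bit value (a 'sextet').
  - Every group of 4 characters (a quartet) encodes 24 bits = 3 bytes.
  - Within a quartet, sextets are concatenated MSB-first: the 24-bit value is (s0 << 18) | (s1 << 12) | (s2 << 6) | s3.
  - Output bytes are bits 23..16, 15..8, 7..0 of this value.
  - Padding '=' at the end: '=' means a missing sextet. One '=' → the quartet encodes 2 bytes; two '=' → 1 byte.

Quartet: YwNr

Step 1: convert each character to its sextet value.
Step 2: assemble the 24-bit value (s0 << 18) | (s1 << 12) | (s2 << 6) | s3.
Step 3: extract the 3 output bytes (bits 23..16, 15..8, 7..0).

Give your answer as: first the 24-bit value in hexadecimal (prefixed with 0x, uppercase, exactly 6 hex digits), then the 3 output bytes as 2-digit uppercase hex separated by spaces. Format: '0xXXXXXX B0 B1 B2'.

Answer: 0x63036B 63 03 6B

Derivation:
Sextets: Y=24, w=48, N=13, r=43
24-bit: (24<<18) | (48<<12) | (13<<6) | 43
      = 0x600000 | 0x030000 | 0x000340 | 0x00002B
      = 0x63036B
Bytes: (v>>16)&0xFF=63, (v>>8)&0xFF=03, v&0xFF=6B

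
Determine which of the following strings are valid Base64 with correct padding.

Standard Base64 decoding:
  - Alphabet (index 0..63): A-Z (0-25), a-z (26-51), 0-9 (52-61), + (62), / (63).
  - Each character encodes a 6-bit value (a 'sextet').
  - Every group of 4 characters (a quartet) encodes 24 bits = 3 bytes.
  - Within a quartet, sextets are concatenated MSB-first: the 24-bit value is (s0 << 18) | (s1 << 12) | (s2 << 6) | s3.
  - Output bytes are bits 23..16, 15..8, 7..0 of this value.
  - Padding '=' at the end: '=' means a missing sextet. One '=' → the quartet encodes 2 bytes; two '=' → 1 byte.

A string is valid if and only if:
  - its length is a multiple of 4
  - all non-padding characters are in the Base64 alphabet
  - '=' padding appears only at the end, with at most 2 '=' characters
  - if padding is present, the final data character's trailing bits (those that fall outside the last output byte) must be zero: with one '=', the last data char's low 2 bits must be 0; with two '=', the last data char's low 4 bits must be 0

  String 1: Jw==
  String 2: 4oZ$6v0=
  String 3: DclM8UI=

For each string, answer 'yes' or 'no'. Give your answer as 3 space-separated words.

String 1: 'Jw==' → valid
String 2: '4oZ$6v0=' → invalid (bad char(s): ['$'])
String 3: 'DclM8UI=' → valid

Answer: yes no yes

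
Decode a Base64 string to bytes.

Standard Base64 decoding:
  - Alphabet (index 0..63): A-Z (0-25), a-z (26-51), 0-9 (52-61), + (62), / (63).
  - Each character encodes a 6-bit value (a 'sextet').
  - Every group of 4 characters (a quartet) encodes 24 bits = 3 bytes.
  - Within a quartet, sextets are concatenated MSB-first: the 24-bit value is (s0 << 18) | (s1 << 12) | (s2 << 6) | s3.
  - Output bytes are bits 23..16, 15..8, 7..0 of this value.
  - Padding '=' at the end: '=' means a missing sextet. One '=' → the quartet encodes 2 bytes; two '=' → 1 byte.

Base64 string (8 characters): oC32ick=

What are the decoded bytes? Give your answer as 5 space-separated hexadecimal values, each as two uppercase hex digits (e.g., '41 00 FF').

Answer: A0 2D F6 89 C9

Derivation:
After char 0 ('o'=40): chars_in_quartet=1 acc=0x28 bytes_emitted=0
After char 1 ('C'=2): chars_in_quartet=2 acc=0xA02 bytes_emitted=0
After char 2 ('3'=55): chars_in_quartet=3 acc=0x280B7 bytes_emitted=0
After char 3 ('2'=54): chars_in_quartet=4 acc=0xA02DF6 -> emit A0 2D F6, reset; bytes_emitted=3
After char 4 ('i'=34): chars_in_quartet=1 acc=0x22 bytes_emitted=3
After char 5 ('c'=28): chars_in_quartet=2 acc=0x89C bytes_emitted=3
After char 6 ('k'=36): chars_in_quartet=3 acc=0x22724 bytes_emitted=3
Padding '=': partial quartet acc=0x22724 -> emit 89 C9; bytes_emitted=5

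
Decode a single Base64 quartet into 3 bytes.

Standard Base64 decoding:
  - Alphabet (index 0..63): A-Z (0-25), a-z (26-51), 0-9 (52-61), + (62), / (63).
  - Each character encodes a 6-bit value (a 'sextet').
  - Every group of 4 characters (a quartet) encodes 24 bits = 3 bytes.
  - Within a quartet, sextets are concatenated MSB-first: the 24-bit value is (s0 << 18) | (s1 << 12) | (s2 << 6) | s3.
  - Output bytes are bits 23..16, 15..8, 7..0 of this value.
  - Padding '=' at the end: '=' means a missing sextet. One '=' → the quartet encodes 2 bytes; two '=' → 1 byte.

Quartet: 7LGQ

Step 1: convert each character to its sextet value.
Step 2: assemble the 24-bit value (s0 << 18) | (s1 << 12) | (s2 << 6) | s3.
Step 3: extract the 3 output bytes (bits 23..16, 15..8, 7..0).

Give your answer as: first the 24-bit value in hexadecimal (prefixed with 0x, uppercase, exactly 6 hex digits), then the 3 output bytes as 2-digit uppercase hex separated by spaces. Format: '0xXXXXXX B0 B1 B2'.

Sextets: 7=59, L=11, G=6, Q=16
24-bit: (59<<18) | (11<<12) | (6<<6) | 16
      = 0xEC0000 | 0x00B000 | 0x000180 | 0x000010
      = 0xECB190
Bytes: (v>>16)&0xFF=EC, (v>>8)&0xFF=B1, v&0xFF=90

Answer: 0xECB190 EC B1 90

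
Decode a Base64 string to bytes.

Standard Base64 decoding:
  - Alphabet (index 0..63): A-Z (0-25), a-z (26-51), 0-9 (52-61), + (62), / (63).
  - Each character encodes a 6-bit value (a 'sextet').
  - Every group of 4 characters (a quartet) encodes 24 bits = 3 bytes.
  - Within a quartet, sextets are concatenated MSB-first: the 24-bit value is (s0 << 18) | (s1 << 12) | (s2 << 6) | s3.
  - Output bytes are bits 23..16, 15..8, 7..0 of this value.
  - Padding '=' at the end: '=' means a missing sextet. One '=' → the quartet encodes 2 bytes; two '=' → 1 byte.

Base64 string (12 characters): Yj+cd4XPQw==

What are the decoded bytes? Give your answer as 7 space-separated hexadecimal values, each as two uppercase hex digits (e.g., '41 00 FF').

Answer: 62 3F 9C 77 85 CF 43

Derivation:
After char 0 ('Y'=24): chars_in_quartet=1 acc=0x18 bytes_emitted=0
After char 1 ('j'=35): chars_in_quartet=2 acc=0x623 bytes_emitted=0
After char 2 ('+'=62): chars_in_quartet=3 acc=0x188FE bytes_emitted=0
After char 3 ('c'=28): chars_in_quartet=4 acc=0x623F9C -> emit 62 3F 9C, reset; bytes_emitted=3
After char 4 ('d'=29): chars_in_quartet=1 acc=0x1D bytes_emitted=3
After char 5 ('4'=56): chars_in_quartet=2 acc=0x778 bytes_emitted=3
After char 6 ('X'=23): chars_in_quartet=3 acc=0x1DE17 bytes_emitted=3
After char 7 ('P'=15): chars_in_quartet=4 acc=0x7785CF -> emit 77 85 CF, reset; bytes_emitted=6
After char 8 ('Q'=16): chars_in_quartet=1 acc=0x10 bytes_emitted=6
After char 9 ('w'=48): chars_in_quartet=2 acc=0x430 bytes_emitted=6
Padding '==': partial quartet acc=0x430 -> emit 43; bytes_emitted=7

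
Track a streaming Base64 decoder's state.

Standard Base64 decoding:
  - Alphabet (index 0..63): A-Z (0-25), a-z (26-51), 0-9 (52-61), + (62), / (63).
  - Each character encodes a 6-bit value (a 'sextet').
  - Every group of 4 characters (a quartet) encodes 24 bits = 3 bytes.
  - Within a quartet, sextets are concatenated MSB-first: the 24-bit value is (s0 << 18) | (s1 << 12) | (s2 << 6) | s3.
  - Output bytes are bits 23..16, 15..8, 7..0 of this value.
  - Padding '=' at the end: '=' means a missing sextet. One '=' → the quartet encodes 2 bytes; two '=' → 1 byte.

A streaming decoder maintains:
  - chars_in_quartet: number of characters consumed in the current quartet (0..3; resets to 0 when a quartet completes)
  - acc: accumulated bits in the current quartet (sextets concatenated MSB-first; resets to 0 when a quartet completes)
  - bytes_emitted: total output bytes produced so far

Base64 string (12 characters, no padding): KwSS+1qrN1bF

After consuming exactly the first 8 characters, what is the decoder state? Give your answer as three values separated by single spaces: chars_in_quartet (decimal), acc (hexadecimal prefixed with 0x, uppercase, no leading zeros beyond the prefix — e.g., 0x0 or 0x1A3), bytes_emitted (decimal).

Answer: 0 0x0 6

Derivation:
After char 0 ('K'=10): chars_in_quartet=1 acc=0xA bytes_emitted=0
After char 1 ('w'=48): chars_in_quartet=2 acc=0x2B0 bytes_emitted=0
After char 2 ('S'=18): chars_in_quartet=3 acc=0xAC12 bytes_emitted=0
After char 3 ('S'=18): chars_in_quartet=4 acc=0x2B0492 -> emit 2B 04 92, reset; bytes_emitted=3
After char 4 ('+'=62): chars_in_quartet=1 acc=0x3E bytes_emitted=3
After char 5 ('1'=53): chars_in_quartet=2 acc=0xFB5 bytes_emitted=3
After char 6 ('q'=42): chars_in_quartet=3 acc=0x3ED6A bytes_emitted=3
After char 7 ('r'=43): chars_in_quartet=4 acc=0xFB5AAB -> emit FB 5A AB, reset; bytes_emitted=6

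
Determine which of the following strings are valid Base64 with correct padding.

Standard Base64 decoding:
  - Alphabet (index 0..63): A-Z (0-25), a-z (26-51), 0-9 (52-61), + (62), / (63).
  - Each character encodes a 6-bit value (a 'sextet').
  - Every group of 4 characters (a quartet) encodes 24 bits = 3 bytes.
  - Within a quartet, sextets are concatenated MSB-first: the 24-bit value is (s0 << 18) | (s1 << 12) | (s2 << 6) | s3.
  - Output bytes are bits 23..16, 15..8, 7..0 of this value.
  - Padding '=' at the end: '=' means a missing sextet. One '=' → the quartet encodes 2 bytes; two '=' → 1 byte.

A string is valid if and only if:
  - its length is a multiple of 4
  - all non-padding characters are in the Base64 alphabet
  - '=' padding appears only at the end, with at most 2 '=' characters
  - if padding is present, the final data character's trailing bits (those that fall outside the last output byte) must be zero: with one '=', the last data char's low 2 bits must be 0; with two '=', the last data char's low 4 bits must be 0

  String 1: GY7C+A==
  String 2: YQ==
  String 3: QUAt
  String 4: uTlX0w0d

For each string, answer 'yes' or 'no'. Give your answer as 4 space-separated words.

Answer: yes yes yes yes

Derivation:
String 1: 'GY7C+A==' → valid
String 2: 'YQ==' → valid
String 3: 'QUAt' → valid
String 4: 'uTlX0w0d' → valid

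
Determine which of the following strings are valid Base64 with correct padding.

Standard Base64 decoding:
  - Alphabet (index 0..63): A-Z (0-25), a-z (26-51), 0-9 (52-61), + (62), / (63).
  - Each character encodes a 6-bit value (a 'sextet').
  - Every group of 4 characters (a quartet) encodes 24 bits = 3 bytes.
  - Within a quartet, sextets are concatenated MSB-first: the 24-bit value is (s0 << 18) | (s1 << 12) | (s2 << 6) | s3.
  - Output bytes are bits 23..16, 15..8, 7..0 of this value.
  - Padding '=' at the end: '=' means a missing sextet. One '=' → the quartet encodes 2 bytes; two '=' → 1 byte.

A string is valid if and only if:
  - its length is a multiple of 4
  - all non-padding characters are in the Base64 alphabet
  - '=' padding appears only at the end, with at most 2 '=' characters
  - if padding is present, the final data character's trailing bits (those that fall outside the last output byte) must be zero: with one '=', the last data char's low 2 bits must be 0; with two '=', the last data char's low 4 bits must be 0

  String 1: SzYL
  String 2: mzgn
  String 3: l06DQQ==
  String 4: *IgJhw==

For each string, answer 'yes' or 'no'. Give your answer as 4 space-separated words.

String 1: 'SzYL' → valid
String 2: 'mzgn' → valid
String 3: 'l06DQQ==' → valid
String 4: '*IgJhw==' → invalid (bad char(s): ['*'])

Answer: yes yes yes no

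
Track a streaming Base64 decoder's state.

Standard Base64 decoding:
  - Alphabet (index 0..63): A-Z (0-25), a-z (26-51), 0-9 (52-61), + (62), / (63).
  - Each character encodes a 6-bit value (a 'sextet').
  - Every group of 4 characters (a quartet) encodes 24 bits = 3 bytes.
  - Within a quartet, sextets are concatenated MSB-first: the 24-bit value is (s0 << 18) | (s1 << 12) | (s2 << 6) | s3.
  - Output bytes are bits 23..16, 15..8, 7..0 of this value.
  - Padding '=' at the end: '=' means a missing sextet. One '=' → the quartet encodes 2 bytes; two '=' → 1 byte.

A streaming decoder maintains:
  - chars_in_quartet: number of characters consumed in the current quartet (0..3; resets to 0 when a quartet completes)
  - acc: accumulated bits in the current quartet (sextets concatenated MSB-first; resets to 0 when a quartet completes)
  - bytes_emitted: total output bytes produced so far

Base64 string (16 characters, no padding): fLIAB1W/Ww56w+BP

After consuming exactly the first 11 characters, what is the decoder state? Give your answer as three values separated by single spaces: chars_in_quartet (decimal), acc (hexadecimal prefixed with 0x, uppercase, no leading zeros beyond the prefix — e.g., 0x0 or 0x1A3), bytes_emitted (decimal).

Answer: 3 0x16C39 6

Derivation:
After char 0 ('f'=31): chars_in_quartet=1 acc=0x1F bytes_emitted=0
After char 1 ('L'=11): chars_in_quartet=2 acc=0x7CB bytes_emitted=0
After char 2 ('I'=8): chars_in_quartet=3 acc=0x1F2C8 bytes_emitted=0
After char 3 ('A'=0): chars_in_quartet=4 acc=0x7CB200 -> emit 7C B2 00, reset; bytes_emitted=3
After char 4 ('B'=1): chars_in_quartet=1 acc=0x1 bytes_emitted=3
After char 5 ('1'=53): chars_in_quartet=2 acc=0x75 bytes_emitted=3
After char 6 ('W'=22): chars_in_quartet=3 acc=0x1D56 bytes_emitted=3
After char 7 ('/'=63): chars_in_quartet=4 acc=0x755BF -> emit 07 55 BF, reset; bytes_emitted=6
After char 8 ('W'=22): chars_in_quartet=1 acc=0x16 bytes_emitted=6
After char 9 ('w'=48): chars_in_quartet=2 acc=0x5B0 bytes_emitted=6
After char 10 ('5'=57): chars_in_quartet=3 acc=0x16C39 bytes_emitted=6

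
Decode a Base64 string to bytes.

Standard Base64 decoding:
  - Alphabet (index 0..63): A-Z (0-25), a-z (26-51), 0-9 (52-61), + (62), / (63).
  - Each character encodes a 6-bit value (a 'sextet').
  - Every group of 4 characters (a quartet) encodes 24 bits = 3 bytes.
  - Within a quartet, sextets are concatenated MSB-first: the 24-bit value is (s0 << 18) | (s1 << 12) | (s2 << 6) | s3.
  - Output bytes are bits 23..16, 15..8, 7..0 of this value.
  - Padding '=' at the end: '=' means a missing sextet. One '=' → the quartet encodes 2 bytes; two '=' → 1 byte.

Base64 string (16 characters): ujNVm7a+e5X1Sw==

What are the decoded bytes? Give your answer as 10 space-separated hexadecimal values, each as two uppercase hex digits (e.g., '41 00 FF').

After char 0 ('u'=46): chars_in_quartet=1 acc=0x2E bytes_emitted=0
After char 1 ('j'=35): chars_in_quartet=2 acc=0xBA3 bytes_emitted=0
After char 2 ('N'=13): chars_in_quartet=3 acc=0x2E8CD bytes_emitted=0
After char 3 ('V'=21): chars_in_quartet=4 acc=0xBA3355 -> emit BA 33 55, reset; bytes_emitted=3
After char 4 ('m'=38): chars_in_quartet=1 acc=0x26 bytes_emitted=3
After char 5 ('7'=59): chars_in_quartet=2 acc=0x9BB bytes_emitted=3
After char 6 ('a'=26): chars_in_quartet=3 acc=0x26EDA bytes_emitted=3
After char 7 ('+'=62): chars_in_quartet=4 acc=0x9BB6BE -> emit 9B B6 BE, reset; bytes_emitted=6
After char 8 ('e'=30): chars_in_quartet=1 acc=0x1E bytes_emitted=6
After char 9 ('5'=57): chars_in_quartet=2 acc=0x7B9 bytes_emitted=6
After char 10 ('X'=23): chars_in_quartet=3 acc=0x1EE57 bytes_emitted=6
After char 11 ('1'=53): chars_in_quartet=4 acc=0x7B95F5 -> emit 7B 95 F5, reset; bytes_emitted=9
After char 12 ('S'=18): chars_in_quartet=1 acc=0x12 bytes_emitted=9
After char 13 ('w'=48): chars_in_quartet=2 acc=0x4B0 bytes_emitted=9
Padding '==': partial quartet acc=0x4B0 -> emit 4B; bytes_emitted=10

Answer: BA 33 55 9B B6 BE 7B 95 F5 4B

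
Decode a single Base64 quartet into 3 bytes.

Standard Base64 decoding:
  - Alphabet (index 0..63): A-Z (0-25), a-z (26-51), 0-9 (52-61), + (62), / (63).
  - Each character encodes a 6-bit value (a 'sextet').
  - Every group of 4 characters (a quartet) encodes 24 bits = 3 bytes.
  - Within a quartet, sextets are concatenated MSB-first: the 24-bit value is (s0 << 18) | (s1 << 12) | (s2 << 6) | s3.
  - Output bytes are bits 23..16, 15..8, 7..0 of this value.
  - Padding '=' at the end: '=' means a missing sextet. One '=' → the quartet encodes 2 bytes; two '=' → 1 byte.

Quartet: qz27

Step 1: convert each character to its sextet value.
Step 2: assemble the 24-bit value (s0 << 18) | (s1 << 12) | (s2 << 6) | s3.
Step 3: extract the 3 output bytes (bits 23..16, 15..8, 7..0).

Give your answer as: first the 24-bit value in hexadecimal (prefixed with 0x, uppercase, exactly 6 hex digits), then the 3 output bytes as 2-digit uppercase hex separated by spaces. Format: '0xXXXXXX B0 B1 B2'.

Sextets: q=42, z=51, 2=54, 7=59
24-bit: (42<<18) | (51<<12) | (54<<6) | 59
      = 0xA80000 | 0x033000 | 0x000D80 | 0x00003B
      = 0xAB3DBB
Bytes: (v>>16)&0xFF=AB, (v>>8)&0xFF=3D, v&0xFF=BB

Answer: 0xAB3DBB AB 3D BB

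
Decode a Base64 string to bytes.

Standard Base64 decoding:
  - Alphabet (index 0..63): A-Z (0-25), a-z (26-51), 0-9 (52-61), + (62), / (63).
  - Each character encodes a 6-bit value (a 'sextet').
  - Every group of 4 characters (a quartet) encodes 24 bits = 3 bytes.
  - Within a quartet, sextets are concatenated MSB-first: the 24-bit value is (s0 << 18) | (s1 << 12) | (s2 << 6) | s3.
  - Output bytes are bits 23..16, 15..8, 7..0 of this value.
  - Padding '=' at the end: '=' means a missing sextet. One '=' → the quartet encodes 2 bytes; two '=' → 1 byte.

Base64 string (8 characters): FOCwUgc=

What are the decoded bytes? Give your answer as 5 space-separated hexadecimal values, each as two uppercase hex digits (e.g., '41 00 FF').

Answer: 14 E0 B0 52 07

Derivation:
After char 0 ('F'=5): chars_in_quartet=1 acc=0x5 bytes_emitted=0
After char 1 ('O'=14): chars_in_quartet=2 acc=0x14E bytes_emitted=0
After char 2 ('C'=2): chars_in_quartet=3 acc=0x5382 bytes_emitted=0
After char 3 ('w'=48): chars_in_quartet=4 acc=0x14E0B0 -> emit 14 E0 B0, reset; bytes_emitted=3
After char 4 ('U'=20): chars_in_quartet=1 acc=0x14 bytes_emitted=3
After char 5 ('g'=32): chars_in_quartet=2 acc=0x520 bytes_emitted=3
After char 6 ('c'=28): chars_in_quartet=3 acc=0x1481C bytes_emitted=3
Padding '=': partial quartet acc=0x1481C -> emit 52 07; bytes_emitted=5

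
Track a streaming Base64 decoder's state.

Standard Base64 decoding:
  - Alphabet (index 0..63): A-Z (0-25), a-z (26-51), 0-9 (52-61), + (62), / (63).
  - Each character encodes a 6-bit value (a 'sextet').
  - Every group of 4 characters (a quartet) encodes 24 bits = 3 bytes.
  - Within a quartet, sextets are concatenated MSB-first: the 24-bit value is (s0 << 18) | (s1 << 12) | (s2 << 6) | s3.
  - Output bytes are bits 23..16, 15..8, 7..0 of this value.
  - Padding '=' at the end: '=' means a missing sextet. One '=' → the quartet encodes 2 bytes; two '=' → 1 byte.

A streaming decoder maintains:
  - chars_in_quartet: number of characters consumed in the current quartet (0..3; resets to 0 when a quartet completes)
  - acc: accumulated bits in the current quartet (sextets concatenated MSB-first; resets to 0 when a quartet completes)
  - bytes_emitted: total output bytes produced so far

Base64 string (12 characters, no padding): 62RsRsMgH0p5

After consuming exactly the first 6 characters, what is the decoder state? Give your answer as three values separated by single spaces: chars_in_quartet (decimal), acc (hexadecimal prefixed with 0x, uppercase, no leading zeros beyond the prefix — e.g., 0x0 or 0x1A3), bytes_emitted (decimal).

After char 0 ('6'=58): chars_in_quartet=1 acc=0x3A bytes_emitted=0
After char 1 ('2'=54): chars_in_quartet=2 acc=0xEB6 bytes_emitted=0
After char 2 ('R'=17): chars_in_quartet=3 acc=0x3AD91 bytes_emitted=0
After char 3 ('s'=44): chars_in_quartet=4 acc=0xEB646C -> emit EB 64 6C, reset; bytes_emitted=3
After char 4 ('R'=17): chars_in_quartet=1 acc=0x11 bytes_emitted=3
After char 5 ('s'=44): chars_in_quartet=2 acc=0x46C bytes_emitted=3

Answer: 2 0x46C 3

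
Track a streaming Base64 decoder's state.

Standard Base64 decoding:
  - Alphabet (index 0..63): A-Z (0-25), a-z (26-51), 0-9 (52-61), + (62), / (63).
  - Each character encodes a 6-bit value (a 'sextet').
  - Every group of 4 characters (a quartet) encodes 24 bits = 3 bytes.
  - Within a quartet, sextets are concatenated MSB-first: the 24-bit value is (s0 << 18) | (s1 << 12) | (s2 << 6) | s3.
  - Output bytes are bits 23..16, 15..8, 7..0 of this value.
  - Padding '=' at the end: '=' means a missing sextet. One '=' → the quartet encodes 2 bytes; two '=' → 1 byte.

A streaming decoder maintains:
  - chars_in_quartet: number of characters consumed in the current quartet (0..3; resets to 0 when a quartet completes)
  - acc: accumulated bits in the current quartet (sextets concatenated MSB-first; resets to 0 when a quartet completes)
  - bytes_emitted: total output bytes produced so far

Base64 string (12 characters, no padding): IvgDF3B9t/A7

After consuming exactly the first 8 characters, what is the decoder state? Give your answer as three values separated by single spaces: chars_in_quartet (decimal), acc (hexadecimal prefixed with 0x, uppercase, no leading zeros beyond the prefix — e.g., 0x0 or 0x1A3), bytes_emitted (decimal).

Answer: 0 0x0 6

Derivation:
After char 0 ('I'=8): chars_in_quartet=1 acc=0x8 bytes_emitted=0
After char 1 ('v'=47): chars_in_quartet=2 acc=0x22F bytes_emitted=0
After char 2 ('g'=32): chars_in_quartet=3 acc=0x8BE0 bytes_emitted=0
After char 3 ('D'=3): chars_in_quartet=4 acc=0x22F803 -> emit 22 F8 03, reset; bytes_emitted=3
After char 4 ('F'=5): chars_in_quartet=1 acc=0x5 bytes_emitted=3
After char 5 ('3'=55): chars_in_quartet=2 acc=0x177 bytes_emitted=3
After char 6 ('B'=1): chars_in_quartet=3 acc=0x5DC1 bytes_emitted=3
After char 7 ('9'=61): chars_in_quartet=4 acc=0x17707D -> emit 17 70 7D, reset; bytes_emitted=6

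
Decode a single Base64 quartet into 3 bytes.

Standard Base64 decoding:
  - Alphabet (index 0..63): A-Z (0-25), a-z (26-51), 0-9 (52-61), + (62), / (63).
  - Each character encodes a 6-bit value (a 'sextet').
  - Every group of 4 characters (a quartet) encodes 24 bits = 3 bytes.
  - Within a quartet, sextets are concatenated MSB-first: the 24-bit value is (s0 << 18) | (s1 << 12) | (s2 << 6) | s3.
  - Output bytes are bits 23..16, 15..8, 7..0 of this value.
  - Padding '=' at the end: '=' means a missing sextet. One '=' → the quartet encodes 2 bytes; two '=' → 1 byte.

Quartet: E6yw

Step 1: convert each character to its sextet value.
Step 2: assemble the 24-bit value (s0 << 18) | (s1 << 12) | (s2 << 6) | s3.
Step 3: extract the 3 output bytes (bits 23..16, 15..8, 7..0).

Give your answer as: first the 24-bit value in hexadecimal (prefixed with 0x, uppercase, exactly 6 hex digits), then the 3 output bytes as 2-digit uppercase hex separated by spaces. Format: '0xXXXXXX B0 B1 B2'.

Answer: 0x13ACB0 13 AC B0

Derivation:
Sextets: E=4, 6=58, y=50, w=48
24-bit: (4<<18) | (58<<12) | (50<<6) | 48
      = 0x100000 | 0x03A000 | 0x000C80 | 0x000030
      = 0x13ACB0
Bytes: (v>>16)&0xFF=13, (v>>8)&0xFF=AC, v&0xFF=B0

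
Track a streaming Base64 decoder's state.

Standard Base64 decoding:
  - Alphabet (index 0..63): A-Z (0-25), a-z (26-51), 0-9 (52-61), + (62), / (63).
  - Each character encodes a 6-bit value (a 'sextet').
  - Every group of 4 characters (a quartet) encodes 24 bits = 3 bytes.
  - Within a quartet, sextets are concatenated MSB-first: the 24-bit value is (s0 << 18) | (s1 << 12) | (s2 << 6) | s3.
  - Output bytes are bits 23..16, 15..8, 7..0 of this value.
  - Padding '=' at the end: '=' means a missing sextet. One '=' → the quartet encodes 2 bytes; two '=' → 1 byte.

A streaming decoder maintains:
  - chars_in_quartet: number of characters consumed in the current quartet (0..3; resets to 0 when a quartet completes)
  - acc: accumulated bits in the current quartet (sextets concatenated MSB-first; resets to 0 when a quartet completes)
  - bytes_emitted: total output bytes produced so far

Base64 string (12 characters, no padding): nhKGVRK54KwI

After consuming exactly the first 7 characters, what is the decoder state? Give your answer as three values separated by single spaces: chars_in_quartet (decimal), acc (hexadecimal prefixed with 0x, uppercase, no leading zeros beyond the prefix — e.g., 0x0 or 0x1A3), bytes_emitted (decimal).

Answer: 3 0x1544A 3

Derivation:
After char 0 ('n'=39): chars_in_quartet=1 acc=0x27 bytes_emitted=0
After char 1 ('h'=33): chars_in_quartet=2 acc=0x9E1 bytes_emitted=0
After char 2 ('K'=10): chars_in_quartet=3 acc=0x2784A bytes_emitted=0
After char 3 ('G'=6): chars_in_quartet=4 acc=0x9E1286 -> emit 9E 12 86, reset; bytes_emitted=3
After char 4 ('V'=21): chars_in_quartet=1 acc=0x15 bytes_emitted=3
After char 5 ('R'=17): chars_in_quartet=2 acc=0x551 bytes_emitted=3
After char 6 ('K'=10): chars_in_quartet=3 acc=0x1544A bytes_emitted=3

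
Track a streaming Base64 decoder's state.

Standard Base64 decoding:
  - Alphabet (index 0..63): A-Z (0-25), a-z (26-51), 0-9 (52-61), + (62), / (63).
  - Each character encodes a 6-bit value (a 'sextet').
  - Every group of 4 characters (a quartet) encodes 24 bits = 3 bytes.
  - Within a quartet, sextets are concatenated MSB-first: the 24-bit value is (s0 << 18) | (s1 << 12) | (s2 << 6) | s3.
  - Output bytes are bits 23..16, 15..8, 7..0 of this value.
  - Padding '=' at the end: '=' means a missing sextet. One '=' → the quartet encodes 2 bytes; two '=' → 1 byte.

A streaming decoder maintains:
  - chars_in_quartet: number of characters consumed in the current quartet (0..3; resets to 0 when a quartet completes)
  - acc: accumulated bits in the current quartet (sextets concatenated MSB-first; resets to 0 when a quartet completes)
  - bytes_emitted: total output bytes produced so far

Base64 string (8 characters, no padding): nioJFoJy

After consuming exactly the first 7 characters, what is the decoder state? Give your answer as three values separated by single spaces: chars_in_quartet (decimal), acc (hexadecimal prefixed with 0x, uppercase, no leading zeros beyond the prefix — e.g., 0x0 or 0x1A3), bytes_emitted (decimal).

After char 0 ('n'=39): chars_in_quartet=1 acc=0x27 bytes_emitted=0
After char 1 ('i'=34): chars_in_quartet=2 acc=0x9E2 bytes_emitted=0
After char 2 ('o'=40): chars_in_quartet=3 acc=0x278A8 bytes_emitted=0
After char 3 ('J'=9): chars_in_quartet=4 acc=0x9E2A09 -> emit 9E 2A 09, reset; bytes_emitted=3
After char 4 ('F'=5): chars_in_quartet=1 acc=0x5 bytes_emitted=3
After char 5 ('o'=40): chars_in_quartet=2 acc=0x168 bytes_emitted=3
After char 6 ('J'=9): chars_in_quartet=3 acc=0x5A09 bytes_emitted=3

Answer: 3 0x5A09 3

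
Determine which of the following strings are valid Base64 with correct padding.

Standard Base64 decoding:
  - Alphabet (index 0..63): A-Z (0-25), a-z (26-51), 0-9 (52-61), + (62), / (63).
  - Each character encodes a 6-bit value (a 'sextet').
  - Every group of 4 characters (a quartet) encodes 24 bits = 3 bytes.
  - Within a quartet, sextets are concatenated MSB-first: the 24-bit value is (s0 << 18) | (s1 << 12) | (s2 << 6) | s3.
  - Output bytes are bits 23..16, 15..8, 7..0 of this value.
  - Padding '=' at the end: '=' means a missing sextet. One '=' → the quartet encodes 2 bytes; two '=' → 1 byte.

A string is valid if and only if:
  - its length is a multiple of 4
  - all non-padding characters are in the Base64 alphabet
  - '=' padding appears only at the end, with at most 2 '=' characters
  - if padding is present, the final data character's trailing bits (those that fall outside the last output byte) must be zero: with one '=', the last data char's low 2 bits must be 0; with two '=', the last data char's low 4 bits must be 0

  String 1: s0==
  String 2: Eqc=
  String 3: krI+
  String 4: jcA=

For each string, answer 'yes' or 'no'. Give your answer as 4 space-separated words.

String 1: 's0==' → invalid (bad trailing bits)
String 2: 'Eqc=' → valid
String 3: 'krI+' → valid
String 4: 'jcA=' → valid

Answer: no yes yes yes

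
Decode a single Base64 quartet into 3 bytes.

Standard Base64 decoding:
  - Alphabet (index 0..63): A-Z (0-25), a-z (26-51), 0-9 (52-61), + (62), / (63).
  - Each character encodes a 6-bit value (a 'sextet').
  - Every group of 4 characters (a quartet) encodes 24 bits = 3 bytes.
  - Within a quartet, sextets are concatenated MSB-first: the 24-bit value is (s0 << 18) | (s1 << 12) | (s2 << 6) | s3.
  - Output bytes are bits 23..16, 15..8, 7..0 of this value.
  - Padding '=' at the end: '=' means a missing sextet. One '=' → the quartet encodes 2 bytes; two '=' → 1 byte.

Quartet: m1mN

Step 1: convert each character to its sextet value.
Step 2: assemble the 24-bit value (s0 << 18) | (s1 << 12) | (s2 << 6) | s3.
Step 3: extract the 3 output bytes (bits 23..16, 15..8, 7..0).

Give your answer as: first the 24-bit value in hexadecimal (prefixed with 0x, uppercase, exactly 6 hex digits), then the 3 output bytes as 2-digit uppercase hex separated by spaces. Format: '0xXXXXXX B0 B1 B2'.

Sextets: m=38, 1=53, m=38, N=13
24-bit: (38<<18) | (53<<12) | (38<<6) | 13
      = 0x980000 | 0x035000 | 0x000980 | 0x00000D
      = 0x9B598D
Bytes: (v>>16)&0xFF=9B, (v>>8)&0xFF=59, v&0xFF=8D

Answer: 0x9B598D 9B 59 8D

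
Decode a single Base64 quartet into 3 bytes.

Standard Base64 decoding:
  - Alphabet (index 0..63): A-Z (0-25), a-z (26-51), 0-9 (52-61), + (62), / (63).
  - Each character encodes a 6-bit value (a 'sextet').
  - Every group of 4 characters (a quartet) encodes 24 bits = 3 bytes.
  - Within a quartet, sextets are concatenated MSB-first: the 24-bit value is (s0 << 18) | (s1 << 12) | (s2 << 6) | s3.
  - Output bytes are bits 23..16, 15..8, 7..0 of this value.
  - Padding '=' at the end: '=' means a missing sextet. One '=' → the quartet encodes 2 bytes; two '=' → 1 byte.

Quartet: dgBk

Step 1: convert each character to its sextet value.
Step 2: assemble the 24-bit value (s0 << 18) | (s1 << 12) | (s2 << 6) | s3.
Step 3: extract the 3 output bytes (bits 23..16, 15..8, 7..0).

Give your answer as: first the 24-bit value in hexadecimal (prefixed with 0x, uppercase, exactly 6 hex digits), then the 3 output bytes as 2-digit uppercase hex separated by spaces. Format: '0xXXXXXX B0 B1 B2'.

Answer: 0x760064 76 00 64

Derivation:
Sextets: d=29, g=32, B=1, k=36
24-bit: (29<<18) | (32<<12) | (1<<6) | 36
      = 0x740000 | 0x020000 | 0x000040 | 0x000024
      = 0x760064
Bytes: (v>>16)&0xFF=76, (v>>8)&0xFF=00, v&0xFF=64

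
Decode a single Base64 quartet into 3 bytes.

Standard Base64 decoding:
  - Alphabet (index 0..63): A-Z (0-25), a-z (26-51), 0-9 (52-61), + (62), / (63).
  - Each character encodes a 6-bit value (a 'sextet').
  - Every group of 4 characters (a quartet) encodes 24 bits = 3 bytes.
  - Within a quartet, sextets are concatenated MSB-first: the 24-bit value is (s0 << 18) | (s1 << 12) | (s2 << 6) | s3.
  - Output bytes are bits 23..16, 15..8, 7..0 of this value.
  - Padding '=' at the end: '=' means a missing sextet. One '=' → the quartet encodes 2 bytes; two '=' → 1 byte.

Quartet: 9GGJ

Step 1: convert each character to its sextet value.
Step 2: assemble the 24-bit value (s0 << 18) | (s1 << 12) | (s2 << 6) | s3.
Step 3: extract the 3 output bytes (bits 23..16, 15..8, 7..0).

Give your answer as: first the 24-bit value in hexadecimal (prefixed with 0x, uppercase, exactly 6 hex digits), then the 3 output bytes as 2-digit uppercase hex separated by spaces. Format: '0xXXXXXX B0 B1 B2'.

Answer: 0xF46189 F4 61 89

Derivation:
Sextets: 9=61, G=6, G=6, J=9
24-bit: (61<<18) | (6<<12) | (6<<6) | 9
      = 0xF40000 | 0x006000 | 0x000180 | 0x000009
      = 0xF46189
Bytes: (v>>16)&0xFF=F4, (v>>8)&0xFF=61, v&0xFF=89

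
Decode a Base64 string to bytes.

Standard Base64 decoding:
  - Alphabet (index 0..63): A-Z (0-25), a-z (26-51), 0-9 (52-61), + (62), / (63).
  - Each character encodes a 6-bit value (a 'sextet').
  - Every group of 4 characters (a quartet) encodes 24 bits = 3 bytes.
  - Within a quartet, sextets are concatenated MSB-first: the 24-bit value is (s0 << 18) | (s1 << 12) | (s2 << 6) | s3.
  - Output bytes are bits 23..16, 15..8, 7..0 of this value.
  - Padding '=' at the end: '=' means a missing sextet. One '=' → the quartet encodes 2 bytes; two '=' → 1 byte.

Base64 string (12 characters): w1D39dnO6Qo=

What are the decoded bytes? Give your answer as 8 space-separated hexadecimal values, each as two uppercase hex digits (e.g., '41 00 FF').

After char 0 ('w'=48): chars_in_quartet=1 acc=0x30 bytes_emitted=0
After char 1 ('1'=53): chars_in_quartet=2 acc=0xC35 bytes_emitted=0
After char 2 ('D'=3): chars_in_quartet=3 acc=0x30D43 bytes_emitted=0
After char 3 ('3'=55): chars_in_quartet=4 acc=0xC350F7 -> emit C3 50 F7, reset; bytes_emitted=3
After char 4 ('9'=61): chars_in_quartet=1 acc=0x3D bytes_emitted=3
After char 5 ('d'=29): chars_in_quartet=2 acc=0xF5D bytes_emitted=3
After char 6 ('n'=39): chars_in_quartet=3 acc=0x3D767 bytes_emitted=3
After char 7 ('O'=14): chars_in_quartet=4 acc=0xF5D9CE -> emit F5 D9 CE, reset; bytes_emitted=6
After char 8 ('6'=58): chars_in_quartet=1 acc=0x3A bytes_emitted=6
After char 9 ('Q'=16): chars_in_quartet=2 acc=0xE90 bytes_emitted=6
After char 10 ('o'=40): chars_in_quartet=3 acc=0x3A428 bytes_emitted=6
Padding '=': partial quartet acc=0x3A428 -> emit E9 0A; bytes_emitted=8

Answer: C3 50 F7 F5 D9 CE E9 0A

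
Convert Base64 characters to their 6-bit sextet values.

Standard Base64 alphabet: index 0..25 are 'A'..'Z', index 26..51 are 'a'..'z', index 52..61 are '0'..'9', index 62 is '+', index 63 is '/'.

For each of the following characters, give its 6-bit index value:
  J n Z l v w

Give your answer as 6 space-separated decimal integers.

Answer: 9 39 25 37 47 48

Derivation:
'J': A..Z range, ord('J') − ord('A') = 9
'n': a..z range, 26 + ord('n') − ord('a') = 39
'Z': A..Z range, ord('Z') − ord('A') = 25
'l': a..z range, 26 + ord('l') − ord('a') = 37
'v': a..z range, 26 + ord('v') − ord('a') = 47
'w': a..z range, 26 + ord('w') − ord('a') = 48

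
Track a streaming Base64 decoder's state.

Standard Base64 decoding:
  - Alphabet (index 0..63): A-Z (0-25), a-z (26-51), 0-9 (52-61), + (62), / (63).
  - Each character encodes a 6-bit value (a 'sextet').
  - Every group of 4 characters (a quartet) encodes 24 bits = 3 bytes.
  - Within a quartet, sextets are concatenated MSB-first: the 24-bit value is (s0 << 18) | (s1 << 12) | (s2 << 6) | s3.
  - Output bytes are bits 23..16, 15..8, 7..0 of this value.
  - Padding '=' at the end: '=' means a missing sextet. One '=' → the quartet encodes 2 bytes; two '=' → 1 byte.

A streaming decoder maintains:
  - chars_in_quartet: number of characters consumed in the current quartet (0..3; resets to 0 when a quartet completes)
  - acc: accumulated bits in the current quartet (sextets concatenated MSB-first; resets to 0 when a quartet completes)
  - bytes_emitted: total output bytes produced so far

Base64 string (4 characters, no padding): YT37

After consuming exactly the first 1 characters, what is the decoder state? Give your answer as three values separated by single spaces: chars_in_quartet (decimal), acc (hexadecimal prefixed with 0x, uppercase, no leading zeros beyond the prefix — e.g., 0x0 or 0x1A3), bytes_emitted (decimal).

After char 0 ('Y'=24): chars_in_quartet=1 acc=0x18 bytes_emitted=0

Answer: 1 0x18 0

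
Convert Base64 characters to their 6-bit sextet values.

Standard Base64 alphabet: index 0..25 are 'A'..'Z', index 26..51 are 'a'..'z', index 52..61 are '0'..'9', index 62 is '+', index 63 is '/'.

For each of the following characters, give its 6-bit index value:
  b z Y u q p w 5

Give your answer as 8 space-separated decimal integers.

Answer: 27 51 24 46 42 41 48 57

Derivation:
'b': a..z range, 26 + ord('b') − ord('a') = 27
'z': a..z range, 26 + ord('z') − ord('a') = 51
'Y': A..Z range, ord('Y') − ord('A') = 24
'u': a..z range, 26 + ord('u') − ord('a') = 46
'q': a..z range, 26 + ord('q') − ord('a') = 42
'p': a..z range, 26 + ord('p') − ord('a') = 41
'w': a..z range, 26 + ord('w') − ord('a') = 48
'5': 0..9 range, 52 + ord('5') − ord('0') = 57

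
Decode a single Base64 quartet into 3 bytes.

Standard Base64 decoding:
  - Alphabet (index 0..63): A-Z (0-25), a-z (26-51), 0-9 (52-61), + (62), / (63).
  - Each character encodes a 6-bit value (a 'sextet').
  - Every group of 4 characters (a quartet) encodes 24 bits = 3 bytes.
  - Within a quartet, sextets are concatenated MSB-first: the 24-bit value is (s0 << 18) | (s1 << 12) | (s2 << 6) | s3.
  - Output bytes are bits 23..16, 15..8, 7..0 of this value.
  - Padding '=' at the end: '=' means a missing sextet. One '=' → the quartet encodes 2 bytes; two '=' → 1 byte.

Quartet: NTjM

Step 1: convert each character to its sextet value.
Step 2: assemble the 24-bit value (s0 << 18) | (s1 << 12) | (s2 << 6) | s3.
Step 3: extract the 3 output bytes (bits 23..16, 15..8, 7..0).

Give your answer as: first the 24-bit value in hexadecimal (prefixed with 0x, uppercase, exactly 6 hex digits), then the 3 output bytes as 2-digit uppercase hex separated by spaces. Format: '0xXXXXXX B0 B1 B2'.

Answer: 0x3538CC 35 38 CC

Derivation:
Sextets: N=13, T=19, j=35, M=12
24-bit: (13<<18) | (19<<12) | (35<<6) | 12
      = 0x340000 | 0x013000 | 0x0008C0 | 0x00000C
      = 0x3538CC
Bytes: (v>>16)&0xFF=35, (v>>8)&0xFF=38, v&0xFF=CC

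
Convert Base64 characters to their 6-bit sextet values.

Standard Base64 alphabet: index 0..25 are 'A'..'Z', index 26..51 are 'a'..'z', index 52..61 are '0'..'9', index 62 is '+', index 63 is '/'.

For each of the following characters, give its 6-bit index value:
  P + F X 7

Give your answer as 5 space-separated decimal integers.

'P': A..Z range, ord('P') − ord('A') = 15
'+': index 62
'F': A..Z range, ord('F') − ord('A') = 5
'X': A..Z range, ord('X') − ord('A') = 23
'7': 0..9 range, 52 + ord('7') − ord('0') = 59

Answer: 15 62 5 23 59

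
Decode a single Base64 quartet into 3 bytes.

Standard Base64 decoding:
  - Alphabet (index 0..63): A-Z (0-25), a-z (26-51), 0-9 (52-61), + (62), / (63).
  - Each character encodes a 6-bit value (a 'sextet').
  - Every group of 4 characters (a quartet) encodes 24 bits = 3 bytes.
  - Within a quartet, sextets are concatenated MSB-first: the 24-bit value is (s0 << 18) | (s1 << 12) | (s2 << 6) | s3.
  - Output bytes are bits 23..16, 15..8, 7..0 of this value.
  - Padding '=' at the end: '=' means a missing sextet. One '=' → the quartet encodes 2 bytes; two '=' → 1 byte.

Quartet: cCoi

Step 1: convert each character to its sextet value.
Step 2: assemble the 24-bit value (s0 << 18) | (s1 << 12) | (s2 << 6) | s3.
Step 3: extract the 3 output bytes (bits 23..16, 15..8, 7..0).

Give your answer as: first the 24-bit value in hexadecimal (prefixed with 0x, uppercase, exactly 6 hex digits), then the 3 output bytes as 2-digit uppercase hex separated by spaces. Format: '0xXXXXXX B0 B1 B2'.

Answer: 0x702A22 70 2A 22

Derivation:
Sextets: c=28, C=2, o=40, i=34
24-bit: (28<<18) | (2<<12) | (40<<6) | 34
      = 0x700000 | 0x002000 | 0x000A00 | 0x000022
      = 0x702A22
Bytes: (v>>16)&0xFF=70, (v>>8)&0xFF=2A, v&0xFF=22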